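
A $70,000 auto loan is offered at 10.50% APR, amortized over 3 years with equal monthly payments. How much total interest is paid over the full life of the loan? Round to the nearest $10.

Monthly rate = 10.5%/12 = 0.0087500; payment = 70,000 × 0.0087500 / (1 − (1+0.0087500)^−36) = $2,275.17.
Total paid = 36 × $2,275.17 = $81,906.12; interest = $81,906.12 − $70,000 = $11,906.12.

$11,910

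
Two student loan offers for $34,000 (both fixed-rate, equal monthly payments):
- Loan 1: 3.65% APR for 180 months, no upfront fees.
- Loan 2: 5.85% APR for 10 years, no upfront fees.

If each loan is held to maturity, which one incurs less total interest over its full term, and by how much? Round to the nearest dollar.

Loan 1: at 3.65% the monthly rate is 0.0030417, so the payment is 34,000 × 0.0030417 / (1 − 1.0030417^−180) = $245.57.
Total interest on Loan 1 = 180 × $245.57 − $34,000 = $10,202.60.
Loan 2: monthly rate = 5.85%/12 = 0.0048750; payment = 34,000 × 0.0048750 / (1 − (1+0.0048750)^−120) = $374.91.
Total interest on Loan 2 = 120 × $374.91 − $34,000 = $10,989.20.
Loan 1 is lower by $786.60.

Loan 1 by $787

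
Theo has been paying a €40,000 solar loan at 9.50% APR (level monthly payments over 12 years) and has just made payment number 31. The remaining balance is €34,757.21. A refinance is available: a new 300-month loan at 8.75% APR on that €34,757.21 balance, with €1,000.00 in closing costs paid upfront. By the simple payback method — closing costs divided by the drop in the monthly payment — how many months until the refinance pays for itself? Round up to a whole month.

Current payment = 40,000 × 9.5%/12 / (1 − (1+0.0079167)^−144) = €466.55.
Refinanced payment = 34,757.21 × 0.0072917 / (1 − (1+0.0072917)^−300) = €285.75.
Monthly savings = €466.55 − €285.75 = €180.80.
Break-even = €1,000.00 / €180.80 = 5.53 → 6 months.

6 months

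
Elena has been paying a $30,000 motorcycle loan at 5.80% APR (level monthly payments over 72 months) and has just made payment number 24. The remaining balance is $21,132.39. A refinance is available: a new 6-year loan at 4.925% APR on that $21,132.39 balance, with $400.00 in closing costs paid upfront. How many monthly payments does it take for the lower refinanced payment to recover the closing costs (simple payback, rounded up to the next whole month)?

Current payment = 30,000 × 5.8%/12 / (1 − (1+0.0048333)^−72) = $494.36.
Refinanced payment = 21,132.39 × 0.0041042 / (1 − (1+0.0041042)^−72) = $339.60.
Monthly savings = $494.36 − $339.60 = $154.76.
Break-even = $400.00 / $154.76 = 2.58 → 3 months.

3 months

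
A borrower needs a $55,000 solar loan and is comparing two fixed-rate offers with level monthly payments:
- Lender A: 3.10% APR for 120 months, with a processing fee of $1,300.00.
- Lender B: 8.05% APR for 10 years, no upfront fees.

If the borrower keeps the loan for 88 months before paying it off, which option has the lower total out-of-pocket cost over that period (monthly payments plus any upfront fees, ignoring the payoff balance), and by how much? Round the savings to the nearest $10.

Lender A by $10,590

Lender A: monthly rate = 3.1%/12 = 0.0025833; payment = 55,000 × 0.0025833 / (1 − (1+0.0025833)^−120) = $533.63.
Lender B: at 8.05% the monthly rate is 0.0067083, so the payment is 55,000 × 0.0067083 / (1 − 1.0067083^−120) = $668.76.
Over 88 months: Lender A costs 88 × $533.63 + $1,300.00 = $48,259.44; Lender B costs 88 × $668.76 = $58,850.88.
Lender A is cheaper by $58,850.88 − $48,259.44 = $10,591.44.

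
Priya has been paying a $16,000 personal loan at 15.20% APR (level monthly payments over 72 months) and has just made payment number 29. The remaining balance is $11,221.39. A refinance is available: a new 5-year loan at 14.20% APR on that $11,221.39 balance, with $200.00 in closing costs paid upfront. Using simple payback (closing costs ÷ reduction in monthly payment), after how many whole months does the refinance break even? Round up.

Current payment = 16,000 × 15.2%/12 / (1 − (1+0.0126667)^−72) = $340.06.
Refinanced payment = 11,221.39 × 0.0118333 / (1 − (1+0.0118333)^−60) = $262.27.
Monthly savings = $340.06 − $262.27 = $77.79.
Break-even = $200.00 / $77.79 = 2.57 → 3 months.

3 months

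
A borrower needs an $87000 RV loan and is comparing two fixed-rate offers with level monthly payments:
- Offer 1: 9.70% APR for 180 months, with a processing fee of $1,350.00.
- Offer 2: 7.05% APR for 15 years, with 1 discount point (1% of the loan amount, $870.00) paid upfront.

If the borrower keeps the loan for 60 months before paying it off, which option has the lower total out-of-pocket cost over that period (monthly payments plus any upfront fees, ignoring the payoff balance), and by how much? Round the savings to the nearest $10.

Offer 2 by $8,560

Offer 1: monthly rate = 9.7%/12 = 0.0080833; payment = 87,000 × 0.0080833 / (1 − (1+0.0080833)^−180) = $919.00.
Offer 2: at 7.05% the monthly rate is 0.0058750, so the payment is 87,000 × 0.0058750 / (1 − 1.0058750^−180) = $784.41.
Over 60 months: Offer 1 costs 60 × $919.00 + $1,350.00 = $56,490.00; Offer 2 costs 60 × $784.41 + $870.00 = $47,934.60.
Offer 2 is cheaper by $56,490.00 − $47,934.60 = $8,555.40.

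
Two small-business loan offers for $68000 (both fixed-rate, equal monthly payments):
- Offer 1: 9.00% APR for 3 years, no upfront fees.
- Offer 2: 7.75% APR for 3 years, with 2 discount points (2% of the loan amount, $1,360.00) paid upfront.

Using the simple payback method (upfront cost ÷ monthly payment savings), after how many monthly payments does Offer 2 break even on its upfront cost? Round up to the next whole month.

Offer 1: monthly rate = 9%/12 = 0.0075000; payment = 68,000 × 0.0075000 / (1 − (1+0.0075000)^−36) = $2,162.38.
Offer 2: monthly rate = 7.75%/12 = 0.0064583; payment = 68,000 × 0.0064583 / (1 − (1+0.0064583)^−36) = $2,123.04.
Monthly savings = $2,162.38 − $2,123.04 = $39.34.
Break-even = $1,360.00 / $39.34 = 34.57 → 35 months.

35 months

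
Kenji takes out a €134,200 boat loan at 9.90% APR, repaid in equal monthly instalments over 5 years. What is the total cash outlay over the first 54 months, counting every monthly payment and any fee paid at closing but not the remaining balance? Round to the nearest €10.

Monthly rate = 9.9%/12 = 0.0082500; payment = 134,200 × 0.0082500 / (1 − (1+0.0082500)^−60) = €2,844.75.
Total outlay = 54 × €2,844.75 = €153,616.50.

€153,620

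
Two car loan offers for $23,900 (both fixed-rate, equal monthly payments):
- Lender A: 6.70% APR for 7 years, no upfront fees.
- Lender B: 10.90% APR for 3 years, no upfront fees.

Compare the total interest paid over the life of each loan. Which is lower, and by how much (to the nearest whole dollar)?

Lender A: at 6.70% the monthly rate is 0.0055833, so the payment is 23,900 × 0.0055833 / (1 − 1.0055833^−84) = $357.22.
Total interest on Lender A = 84 × $357.22 − $23,900 = $6,106.48.
Lender B: monthly rate = 10.9%/12 = 0.0090833; payment = 23,900 × 0.0090833 / (1 − (1+0.0090833)^−36) = $781.32.
Total interest on Lender B = 36 × $781.32 − $23,900 = $4,227.52.
Lender B is lower by $1,878.96.

Lender B by $1,879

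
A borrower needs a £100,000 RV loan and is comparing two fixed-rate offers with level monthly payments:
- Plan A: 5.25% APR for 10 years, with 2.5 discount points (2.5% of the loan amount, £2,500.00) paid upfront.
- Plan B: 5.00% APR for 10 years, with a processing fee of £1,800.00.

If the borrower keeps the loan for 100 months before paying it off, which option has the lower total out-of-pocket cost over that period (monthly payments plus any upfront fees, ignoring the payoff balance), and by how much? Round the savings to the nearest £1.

Plan B by £1,926

Plan A: at 5.25% the monthly rate is 0.0043750, so the payment is 100,000 × 0.0043750 / (1 − 1.0043750^−120) = £1,072.92.
Plan B: at 5.00% the monthly rate is 0.0041667, so the payment is 100,000 × 0.0041667 / (1 − 1.0041667^−120) = £1,060.66.
Over 100 months: Plan A costs 100 × £1,072.92 + £2,500.00 = £109,792.00; Plan B costs 100 × £1,060.66 + £1,800.00 = £107,866.00.
Plan B is cheaper by £109,792.00 − £107,866.00 = £1,926.00.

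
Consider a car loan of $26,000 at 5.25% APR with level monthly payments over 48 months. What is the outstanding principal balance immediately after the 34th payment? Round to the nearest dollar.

$8,154

With monthly rate i = 5.25%/12 = 0.0043750, the balance after k of n payments is P · [(1+i)^n − (1+i)^k] / [(1+i)^n − 1].
(1+0.0043750)^48 = 1.23311312 and (1+0.0043750)^34 = 1.16000644, so the balance is 26,000 × (1.23311312 − 1.16000644) / (1.23311312 − 1) = $8,153.87.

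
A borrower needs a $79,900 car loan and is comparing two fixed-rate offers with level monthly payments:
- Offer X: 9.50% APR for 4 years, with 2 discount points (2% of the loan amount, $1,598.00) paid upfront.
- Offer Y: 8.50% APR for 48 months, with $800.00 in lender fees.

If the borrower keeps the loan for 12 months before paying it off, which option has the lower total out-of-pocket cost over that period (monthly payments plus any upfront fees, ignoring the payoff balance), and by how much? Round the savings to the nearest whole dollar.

Offer X: at 9.50% the monthly rate is 0.0079167, so the payment is 79,900 × 0.0079167 / (1 − 1.0079167^−48) = $2,007.34.
Offer Y: at 8.50% the monthly rate is 0.0070833, so the payment is 79,900 × 0.0070833 / (1 − 1.0070833^−48) = $1,969.40.
Over 12 months: Offer X costs 12 × $2,007.34 + $1,598.00 = $25,686.08; Offer Y costs 12 × $1,969.40 + $800.00 = $24,432.80.
Offer Y is cheaper by $25,686.08 − $24,432.80 = $1,253.28.

Offer Y by $1,253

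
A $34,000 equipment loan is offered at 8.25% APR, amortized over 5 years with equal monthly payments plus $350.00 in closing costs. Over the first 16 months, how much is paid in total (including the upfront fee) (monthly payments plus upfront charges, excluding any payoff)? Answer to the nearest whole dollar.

$11,446

At 8.25% the monthly rate is 0.0068750, so the payment is 34,000 × 0.0068750 / (1 − 1.0068750^−60) = $693.47.
Total outlay = 16 × $693.47 + $350.00 = $11,445.52.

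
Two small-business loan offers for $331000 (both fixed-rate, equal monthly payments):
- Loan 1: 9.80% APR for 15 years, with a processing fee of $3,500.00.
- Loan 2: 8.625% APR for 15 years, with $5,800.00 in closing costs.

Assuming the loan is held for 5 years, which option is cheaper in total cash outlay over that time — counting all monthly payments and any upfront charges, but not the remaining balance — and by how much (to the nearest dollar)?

Loan 1: monthly rate = 9.8%/12 = 0.0081667; payment = 331,000 × 0.0081667 / (1 − (1+0.0081667)^−180) = $3,516.55.
Loan 2: monthly rate = 8.625%/12 = 0.0071875; payment = 331,000 × 0.0071875 / (1 − (1+0.0071875)^−180) = $3,283.79.
Over 60 months: Loan 1 costs 60 × $3,516.55 + $3,500.00 = $214,493.00; Loan 2 costs 60 × $3,283.79 + $5,800.00 = $202,827.40.
Loan 2 is cheaper by $214,493.00 − $202,827.40 = $11,665.60.

Loan 2 by $11,666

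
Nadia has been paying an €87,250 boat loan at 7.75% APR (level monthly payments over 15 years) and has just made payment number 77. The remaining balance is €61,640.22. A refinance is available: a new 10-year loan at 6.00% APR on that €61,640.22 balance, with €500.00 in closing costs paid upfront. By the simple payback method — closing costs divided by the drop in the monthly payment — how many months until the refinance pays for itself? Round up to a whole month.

4 months

Current payment = 87,250 × 7.75%/12 / (1 − (1+0.0064583)^−180) = €821.26.
Refinanced payment = 61,640.22 × 0.0050000 / (1 − (1+0.0050000)^−120) = €684.33.
Monthly savings = €821.26 − €684.33 = €136.93.
Break-even = €500.00 / €136.93 = 3.65 → 4 months.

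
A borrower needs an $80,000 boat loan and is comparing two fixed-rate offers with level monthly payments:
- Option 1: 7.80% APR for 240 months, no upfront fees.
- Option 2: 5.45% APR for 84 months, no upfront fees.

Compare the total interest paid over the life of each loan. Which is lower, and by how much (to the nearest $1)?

Option 1: monthly rate = 7.8%/12 = 0.0065000; payment = 80,000 × 0.0065000 / (1 − (1+0.0065000)^−240) = $659.23.
Total interest on Option 1 = 240 × $659.23 − $80,000 = $78,215.20.
Option 2: monthly rate = 5.45%/12 = 0.0045417; payment = 80,000 × 0.0045417 / (1 − (1+0.0045417)^−84) = $1,147.71.
Total interest on Option 2 = 84 × $1,147.71 − $80,000 = $16,407.64.
Option 2 is lower by $61,807.56.

Option 2 by $61,808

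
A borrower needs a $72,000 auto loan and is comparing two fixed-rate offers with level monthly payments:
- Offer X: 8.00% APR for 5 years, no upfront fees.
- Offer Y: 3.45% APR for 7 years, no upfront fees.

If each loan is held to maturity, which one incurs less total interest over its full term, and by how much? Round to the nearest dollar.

Offer Y by $6,447

Offer X: at 8.00% the monthly rate is 0.0066667, so the payment is 72,000 × 0.0066667 / (1 − 1.0066667^−60) = $1,459.90.
Total interest on Offer X = 60 × $1,459.90 − $72,000 = $15,594.00.
Offer Y: monthly rate = 3.45%/12 = 0.0028750; payment = 72,000 × 0.0028750 / (1 − (1+0.0028750)^−84) = $966.03.
Total interest on Offer Y = 84 × $966.03 − $72,000 = $9,146.52.
Offer Y is lower by $6,447.48.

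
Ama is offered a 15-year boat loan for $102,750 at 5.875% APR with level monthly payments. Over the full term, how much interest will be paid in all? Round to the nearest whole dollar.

$52,075

At 5.875% the monthly rate is 0.0048958, so the payment is 102,750 × 0.0048958 / (1 − 1.0048958^−180) = $860.14.
Total paid = 180 × $860.14 = $154,825.20; interest = $154,825.20 − $102,750 = $52,075.20.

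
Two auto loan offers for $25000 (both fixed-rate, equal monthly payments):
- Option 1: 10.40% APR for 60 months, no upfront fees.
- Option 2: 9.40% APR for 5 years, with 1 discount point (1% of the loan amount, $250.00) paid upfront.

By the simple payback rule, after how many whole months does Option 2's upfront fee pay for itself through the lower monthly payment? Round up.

Option 1: monthly rate = 10.4%/12 = 0.0086667; payment = 25,000 × 0.0086667 / (1 − (1+0.0086667)^−60) = $536.11.
Option 2: at 9.40% the monthly rate is 0.0078333, so the payment is 25,000 × 0.0078333 / (1 − 1.0078333^−60) = $523.83.
Monthly savings = $536.11 − $523.83 = $12.28.
Break-even = $250.00 / $12.28 = 20.36 → 21 months.

21 months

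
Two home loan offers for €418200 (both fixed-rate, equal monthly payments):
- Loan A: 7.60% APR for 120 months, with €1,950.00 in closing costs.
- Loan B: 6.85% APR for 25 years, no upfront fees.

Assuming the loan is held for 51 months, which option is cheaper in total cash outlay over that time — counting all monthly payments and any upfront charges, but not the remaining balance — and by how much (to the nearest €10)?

Loan B by €107,530

Loan A: at 7.60% the monthly rate is 0.0063333, so the payment is 418,200 × 0.0063333 / (1 − 1.0063333^−120) = €4,985.96.
Loan B: monthly rate = 6.85%/12 = 0.0057083; payment = 418,200 × 0.0057083 / (1 − (1+0.0057083)^−300) = €2,915.85.
Over 51 months: Loan A costs 51 × €4,985.96 + €1,950.00 = €256,233.96; Loan B costs 51 × €2,915.85 = €148,708.35.
Loan B is cheaper by €256,233.96 − €148,708.35 = €107,525.61.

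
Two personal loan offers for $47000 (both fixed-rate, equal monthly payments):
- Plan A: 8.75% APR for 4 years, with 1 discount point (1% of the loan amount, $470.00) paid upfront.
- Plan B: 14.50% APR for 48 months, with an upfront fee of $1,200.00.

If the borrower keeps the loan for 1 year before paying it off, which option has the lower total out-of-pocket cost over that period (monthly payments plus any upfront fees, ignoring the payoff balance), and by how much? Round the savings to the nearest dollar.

Plan A: at 8.75% the monthly rate is 0.0072917, so the payment is 47,000 × 0.0072917 / (1 − 1.0072917^−48) = $1,164.03.
Plan B: at 14.50% the monthly rate is 0.0120833, so the payment is 47,000 × 0.0120833 / (1 − 1.0120833^−48) = $1,296.16.
Over 12 months: Plan A costs 12 × $1,164.03 + $470.00 = $14,438.36; Plan B costs 12 × $1,296.16 + $1,200.00 = $16,753.92.
Plan A is cheaper by $16,753.92 − $14,438.36 = $2,315.56.

Plan A by $2,316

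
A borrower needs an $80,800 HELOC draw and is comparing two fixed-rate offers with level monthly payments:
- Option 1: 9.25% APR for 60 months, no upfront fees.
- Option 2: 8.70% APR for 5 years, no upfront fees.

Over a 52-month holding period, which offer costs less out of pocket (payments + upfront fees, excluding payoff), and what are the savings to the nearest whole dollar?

Option 2 by $1,121

Option 1: monthly rate = 9.25%/12 = 0.0077083; payment = 80,800 × 0.0077083 / (1 − (1+0.0077083)^−60) = $1,687.10.
Option 2: at 8.70% the monthly rate is 0.0072500, so the payment is 80,800 × 0.0072500 / (1 − 1.0072500^−60) = $1,665.54.
Over 52 months: Option 1 costs 52 × $1,687.10 = $87,729.20; Option 2 costs 52 × $1,665.54 = $86,608.08.
Option 2 is cheaper by $87,729.20 − $86,608.08 = $1,121.12.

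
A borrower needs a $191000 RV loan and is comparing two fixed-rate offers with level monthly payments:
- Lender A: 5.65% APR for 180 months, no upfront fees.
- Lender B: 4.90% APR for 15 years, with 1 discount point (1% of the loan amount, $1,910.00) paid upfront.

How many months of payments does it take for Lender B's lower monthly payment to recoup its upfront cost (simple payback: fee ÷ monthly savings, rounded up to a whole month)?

Lender A: at 5.65% the monthly rate is 0.0047083, so the payment is 191,000 × 0.0047083 / (1 − 1.0047083^−180) = $1,575.87.
Lender B: at 4.90% the monthly rate is 0.0040833, so the payment is 191,000 × 0.0040833 / (1 − 1.0040833^−180) = $1,500.48.
Monthly savings = $1,575.87 − $1,500.48 = $75.39.
Break-even = $1,910.00 / $75.39 = 25.33 → 26 months.

26 months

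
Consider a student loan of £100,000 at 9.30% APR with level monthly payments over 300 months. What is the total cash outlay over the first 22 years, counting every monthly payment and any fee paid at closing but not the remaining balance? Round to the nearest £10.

£227,000

At 9.30% the monthly rate is 0.0077500, so the payment is 100,000 × 0.0077500 / (1 − 1.0077500^−300) = £859.83.
Total outlay = 264 × £859.83 = £226,995.12.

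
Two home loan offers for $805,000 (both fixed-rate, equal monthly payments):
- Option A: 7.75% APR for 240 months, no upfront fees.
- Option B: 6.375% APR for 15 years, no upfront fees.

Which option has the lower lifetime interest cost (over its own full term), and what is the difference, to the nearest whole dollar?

Option B by $333,774

Option A: at 7.75% the monthly rate is 0.0064583, so the payment is 805,000 × 0.0064583 / (1 − 1.0064583^−240) = $6,608.64.
Total interest on Option A = 240 × $6,608.64 − $805,000 = $781,073.60.
Option B: monthly rate = 6.375%/12 = 0.0053125; payment = 805,000 × 0.0053125 / (1 − (1+0.0053125)^−180) = $6,957.22.
Total interest on Option B = 180 × $6,957.22 − $805,000 = $447,299.60.
Option B is lower by $333,774.00.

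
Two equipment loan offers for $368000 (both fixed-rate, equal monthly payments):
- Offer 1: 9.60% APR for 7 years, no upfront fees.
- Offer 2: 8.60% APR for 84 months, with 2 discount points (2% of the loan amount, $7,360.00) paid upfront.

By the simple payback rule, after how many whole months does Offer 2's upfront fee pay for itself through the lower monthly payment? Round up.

40 months

Offer 1: monthly rate = 9.6%/12 = 0.0080000; payment = 368,000 × 0.0080000 / (1 − (1+0.0080000)^−84) = $6,033.45.
Offer 2: at 8.60% the monthly rate is 0.0071667, so the payment is 368,000 × 0.0071667 / (1 − 1.0071667^−84) = $5,846.35.
Monthly savings = $6,033.45 − $5,846.35 = $187.10.
Break-even = $7,360.00 / $187.10 = 39.34 → 40 months.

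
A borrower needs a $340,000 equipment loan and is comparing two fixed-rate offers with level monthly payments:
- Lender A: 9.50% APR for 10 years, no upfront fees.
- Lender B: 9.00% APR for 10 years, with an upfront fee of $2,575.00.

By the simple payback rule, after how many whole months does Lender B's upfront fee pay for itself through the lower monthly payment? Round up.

Lender A: at 9.50% the monthly rate is 0.0079167, so the payment is 340,000 × 0.0079167 / (1 − 1.0079167^−120) = $4,399.52.
Lender B: at 9.00% the monthly rate is 0.0075000, so the payment is 340,000 × 0.0075000 / (1 − 1.0075000^−120) = $4,306.98.
Monthly savings = $4,399.52 − $4,306.98 = $92.54.
Break-even = $2,575.00 / $92.54 = 27.83 → 28 months.

28 months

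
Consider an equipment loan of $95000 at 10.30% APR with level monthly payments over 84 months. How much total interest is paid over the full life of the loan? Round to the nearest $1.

At 10.30% the monthly rate is 0.0085833, so the payment is 95,000 × 0.0085833 / (1 − 1.0085833^−84) = $1,591.88.
Total paid = 84 × $1,591.88 = $133,717.92; interest = $133,717.92 − $95,000 = $38,717.92.

$38,718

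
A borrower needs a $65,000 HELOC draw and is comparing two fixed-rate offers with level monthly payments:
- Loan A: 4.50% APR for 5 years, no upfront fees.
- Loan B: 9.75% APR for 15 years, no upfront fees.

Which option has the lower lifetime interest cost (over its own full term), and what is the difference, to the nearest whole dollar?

Loan A by $51,238

Loan A: at 4.50% the monthly rate is 0.0037500, so the payment is 65,000 × 0.0037500 / (1 − 1.0037500^−60) = $1,211.80.
Total interest on Loan A = 60 × $1,211.80 − $65,000 = $7,708.00.
Loan B: at 9.75% the monthly rate is 0.0081250, so the payment is 65,000 × 0.0081250 / (1 − 1.0081250^−180) = $688.59.
Total interest on Loan B = 180 × $688.59 − $65,000 = $58,946.20.
Loan A is lower by $51,238.20.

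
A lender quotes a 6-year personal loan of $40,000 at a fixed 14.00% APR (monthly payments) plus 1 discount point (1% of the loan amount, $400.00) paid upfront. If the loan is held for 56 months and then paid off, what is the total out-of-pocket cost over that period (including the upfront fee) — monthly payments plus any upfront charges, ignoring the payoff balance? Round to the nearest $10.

Monthly rate = 14%/12 = 0.0116667; payment = 40,000 × 0.0116667 / (1 − (1+0.0116667)^−72) = $824.23.
Total outlay = 56 × $824.23 + $400.00 = $46,556.88.

$46,560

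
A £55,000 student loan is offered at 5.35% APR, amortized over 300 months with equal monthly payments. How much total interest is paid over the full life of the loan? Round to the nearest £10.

£44,850

At 5.35% the monthly rate is 0.0044583, so the payment is 55,000 × 0.0044583 / (1 − 1.0044583^−300) = £332.84.
Total paid = 300 × £332.84 = £99,852.00; interest = £99,852.00 − £55,000 = £44,852.00.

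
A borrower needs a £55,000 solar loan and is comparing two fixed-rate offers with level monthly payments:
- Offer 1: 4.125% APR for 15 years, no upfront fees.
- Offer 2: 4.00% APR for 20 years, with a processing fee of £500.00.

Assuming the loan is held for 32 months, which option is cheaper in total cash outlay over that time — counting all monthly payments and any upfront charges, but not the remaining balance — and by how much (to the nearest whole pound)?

Offer 1: monthly rate = 4.125%/12 = 0.0034375; payment = 55,000 × 0.0034375 / (1 − (1+0.0034375)^−180) = £410.28.
Offer 2: monthly rate = 4%/12 = 0.0033333; payment = 55,000 × 0.0033333 / (1 − (1+0.0033333)^−240) = £333.29.
Over 32 months: Offer 1 costs 32 × £410.28 = £13,128.96; Offer 2 costs 32 × £333.29 + £500.00 = £11,165.28.
Offer 2 is cheaper by £13,128.96 − £11,165.28 = £1,963.68.

Offer 2 by £1,964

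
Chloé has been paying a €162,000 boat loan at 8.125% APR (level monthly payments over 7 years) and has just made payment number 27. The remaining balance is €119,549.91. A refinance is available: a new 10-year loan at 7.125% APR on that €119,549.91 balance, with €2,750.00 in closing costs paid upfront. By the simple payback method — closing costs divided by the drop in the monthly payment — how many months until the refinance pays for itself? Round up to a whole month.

Current payment = 162,000 × 8.125%/12 / (1 − (1+0.0067708)^−84) = €2,535.07.
Refinanced payment = 119,549.91 × 0.0059375 / (1 − (1+0.0059375)^−120) = €1,395.79.
Monthly savings = €2,535.07 − €1,395.79 = €1,139.28.
Break-even = €2,750.00 / €1,139.28 = 2.41 → 3 months.

3 months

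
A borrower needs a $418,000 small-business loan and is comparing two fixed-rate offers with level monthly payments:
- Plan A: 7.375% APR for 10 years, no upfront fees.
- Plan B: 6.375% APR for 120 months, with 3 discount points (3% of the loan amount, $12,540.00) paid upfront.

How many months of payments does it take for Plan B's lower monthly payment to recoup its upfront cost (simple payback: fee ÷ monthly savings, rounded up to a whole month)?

Plan A: at 7.375% the monthly rate is 0.0061458, so the payment is 418,000 × 0.0061458 / (1 − 1.0061458^−120) = $4,934.51.
Plan B: at 6.375% the monthly rate is 0.0053125, so the payment is 418,000 × 0.0053125 / (1 − 1.0053125^−120) = $4,719.76.
Monthly savings = $4,934.51 − $4,719.76 = $214.75.
Break-even = $12,540.00 / $214.75 = 58.39 → 59 months.

59 months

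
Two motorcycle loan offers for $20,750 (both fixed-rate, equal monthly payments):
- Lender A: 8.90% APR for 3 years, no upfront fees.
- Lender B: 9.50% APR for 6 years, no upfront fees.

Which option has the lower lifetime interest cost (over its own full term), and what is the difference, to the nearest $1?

Lender A by $3,583

Lender A: monthly rate = 8.9%/12 = 0.0074167; payment = 20,750 × 0.0074167 / (1 − (1+0.0074167)^−36) = $658.88.
Total interest on Lender A = 36 × $658.88 − $20,750 = $2,969.68.
Lender B: monthly rate = 9.5%/12 = 0.0079167; payment = 20,750 × 0.0079167 / (1 − (1+0.0079167)^−72) = $379.20.
Total interest on Lender B = 72 × $379.20 − $20,750 = $6,552.40.
Lender A is lower by $3,582.72.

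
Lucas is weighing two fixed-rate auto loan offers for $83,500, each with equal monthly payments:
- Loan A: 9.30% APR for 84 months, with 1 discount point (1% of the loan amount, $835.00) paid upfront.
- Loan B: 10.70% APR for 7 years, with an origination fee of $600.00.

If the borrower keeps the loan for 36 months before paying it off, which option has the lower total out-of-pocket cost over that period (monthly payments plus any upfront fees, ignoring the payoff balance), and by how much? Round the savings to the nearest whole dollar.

Loan A: at 9.30% the monthly rate is 0.0077500, so the payment is 83,500 × 0.0077500 / (1 − 1.0077500^−84) = $1,356.19.
Loan B: monthly rate = 10.7%/12 = 0.0089167; payment = 83,500 × 0.0089167 / (1 − (1+0.0089167)^−84) = $1,416.59.
Over 36 months: Loan A costs 36 × $1,356.19 + $835.00 = $49,657.84; Loan B costs 36 × $1,416.59 + $600.00 = $51,597.24.
Loan A is cheaper by $51,597.24 − $49,657.84 = $1,939.40.

Loan A by $1,939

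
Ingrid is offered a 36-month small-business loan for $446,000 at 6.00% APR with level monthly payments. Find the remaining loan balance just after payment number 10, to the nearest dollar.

With monthly rate i = 6%/12 = 0.0050000, the balance after k of n payments is P · [(1+i)^n − (1+i)^k] / [(1+i)^n − 1].
(1+0.0050000)^36 = 1.19668052 and (1+0.0050000)^10 = 1.05114013, so the balance is 446,000 × (1.19668052 − 1.05114013) / (1.19668052 − 1) = $330,032.75.

$330,033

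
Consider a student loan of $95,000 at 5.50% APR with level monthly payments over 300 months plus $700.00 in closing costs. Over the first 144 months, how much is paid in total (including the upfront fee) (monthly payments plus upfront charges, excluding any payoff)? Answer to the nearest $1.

Monthly rate = 5.5%/12 = 0.0045833; payment = 95,000 × 0.0045833 / (1 − (1+0.0045833)^−300) = $583.38.
Total outlay = 144 × $583.38 + $700.00 = $84,706.72.

$84,707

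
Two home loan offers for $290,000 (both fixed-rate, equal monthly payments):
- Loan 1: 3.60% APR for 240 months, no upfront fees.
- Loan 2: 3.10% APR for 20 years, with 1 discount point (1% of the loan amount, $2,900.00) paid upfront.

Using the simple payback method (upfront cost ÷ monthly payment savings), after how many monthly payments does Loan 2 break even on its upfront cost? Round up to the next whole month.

Loan 1: at 3.60% the monthly rate is 0.0030000, so the payment is 290,000 × 0.0030000 / (1 − 1.0030000^−240) = $1,696.82.
Loan 2: at 3.10% the monthly rate is 0.0025833, so the payment is 290,000 × 0.0025833 / (1 − 1.0025833^−240) = $1,622.89.
Monthly savings = $1,696.82 − $1,622.89 = $73.93.
Break-even = $2,900.00 / $73.93 = 39.23 → 40 months.

40 months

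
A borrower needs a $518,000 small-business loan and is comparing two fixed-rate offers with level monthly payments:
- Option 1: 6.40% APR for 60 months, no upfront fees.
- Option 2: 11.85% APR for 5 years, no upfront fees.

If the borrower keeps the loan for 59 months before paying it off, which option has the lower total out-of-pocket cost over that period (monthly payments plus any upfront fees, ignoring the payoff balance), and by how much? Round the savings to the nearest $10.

Option 1: monthly rate = 6.4%/12 = 0.0053333; payment = 518,000 × 0.0053333 / (1 − (1+0.0053333)^−60) = $10,111.02.
Option 2: at 11.85% the monthly rate is 0.0098750, so the payment is 518,000 × 0.0098750 / (1 − 1.0098750^−60) = $11,483.40.
Over 59 months: Option 1 costs 59 × $10,111.02 = $596,550.18; Option 2 costs 59 × $11,483.40 = $677,520.60.
Option 1 is cheaper by $677,520.60 − $596,550.18 = $80,970.42.

Option 1 by $80,970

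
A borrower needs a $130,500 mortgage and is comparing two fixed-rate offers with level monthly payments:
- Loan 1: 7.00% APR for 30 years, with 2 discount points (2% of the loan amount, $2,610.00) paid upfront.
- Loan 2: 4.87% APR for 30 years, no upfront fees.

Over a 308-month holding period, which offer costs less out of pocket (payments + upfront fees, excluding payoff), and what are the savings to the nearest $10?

Loan 1: at 7.00% the monthly rate is 0.0058333, so the payment is 130,500 × 0.0058333 / (1 − 1.0058333^−360) = $868.22.
Loan 2: monthly rate = 4.87%/12 = 0.0040583; payment = 130,500 × 0.0040583 / (1 − (1+0.0040583)^−360) = $690.22.
Over 308 months: Loan 1 costs 308 × $868.22 + $2,610.00 = $270,021.76; Loan 2 costs 308 × $690.22 = $212,587.76.
Loan 2 is cheaper by $270,021.76 − $212,587.76 = $57,434.00.

Loan 2 by $57,430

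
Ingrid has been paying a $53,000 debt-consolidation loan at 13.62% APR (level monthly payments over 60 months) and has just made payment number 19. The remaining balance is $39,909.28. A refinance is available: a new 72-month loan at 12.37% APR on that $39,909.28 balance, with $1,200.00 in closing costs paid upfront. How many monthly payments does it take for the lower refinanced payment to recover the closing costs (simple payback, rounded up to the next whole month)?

Current payment = 53,000 × 13.62%/12 / (1 − (1+0.0113500)^−60) = $1,222.80.
Refinanced payment = 39,909.28 × 0.0103083 / (1 − (1+0.0103083)^−72) = $787.93.
Monthly savings = $1,222.80 − $787.93 = $434.87.
Break-even = $1,200.00 / $434.87 = 2.76 → 3 months.

3 months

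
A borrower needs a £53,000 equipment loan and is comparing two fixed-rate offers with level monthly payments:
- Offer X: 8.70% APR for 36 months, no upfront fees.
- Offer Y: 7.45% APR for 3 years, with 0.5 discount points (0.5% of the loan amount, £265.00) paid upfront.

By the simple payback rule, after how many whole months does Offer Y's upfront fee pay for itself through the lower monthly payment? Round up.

Offer X: monthly rate = 8.7%/12 = 0.0072500; payment = 53,000 × 0.0072500 / (1 − (1+0.0072500)^−36) = £1,678.00.
Offer Y: monthly rate = 7.45%/12 = 0.0062083; payment = 53,000 × 0.0062083 / (1 − (1+0.0062083)^−36) = £1,647.41.
Monthly savings = £1,678.00 − £1,647.41 = £30.59.
Break-even = £265.00 / £30.59 = 8.66 → 9 months.

9 months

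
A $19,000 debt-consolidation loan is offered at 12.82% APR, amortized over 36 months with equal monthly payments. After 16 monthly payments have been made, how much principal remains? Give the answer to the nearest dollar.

$11,444

With monthly rate i = 12.82%/12 = 0.0106833, the balance after k of n payments is P · [(1+i)^n − (1+i)^k] / [(1+i)^n − 1].
(1+0.0106833)^36 = 1.46603300 and (1+0.0106833)^16 = 1.18533652, so the balance is 19,000 × (1.46603300 − 1.18533652) / (1.46603300 − 1) = $11,443.90.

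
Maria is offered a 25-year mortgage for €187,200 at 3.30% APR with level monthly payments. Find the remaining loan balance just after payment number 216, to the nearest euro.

€68,710

With monthly rate i = 3.3%/12 = 0.0027500, the balance after k of n payments is P · [(1+i)^n − (1+i)^k] / [(1+i)^n − 1].
(1+0.0027500)^300 = 2.27929845 and (1+0.0027500)^216 = 1.80974282, so the balance is 187,200 × (2.27929845 − 1.80974282) / (2.27929845 − 1) = €68,710.17.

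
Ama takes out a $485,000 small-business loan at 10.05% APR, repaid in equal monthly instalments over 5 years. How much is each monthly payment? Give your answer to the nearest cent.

At 10.05% the monthly rate is 0.0083750, so the payment is 485,000 × 0.0083750 / (1 − 1.0083750^−60) = $10,316.75.

$10,316.75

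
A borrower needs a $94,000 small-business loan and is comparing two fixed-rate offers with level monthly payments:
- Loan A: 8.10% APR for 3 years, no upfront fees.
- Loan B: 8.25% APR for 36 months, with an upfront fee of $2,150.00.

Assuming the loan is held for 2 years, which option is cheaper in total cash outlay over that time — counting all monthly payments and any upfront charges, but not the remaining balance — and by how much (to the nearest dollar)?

Loan A by $2,306

Loan A: at 8.10% the monthly rate is 0.0067500, so the payment is 94,000 × 0.0067500 / (1 − 1.0067500^−36) = $2,949.96.
Loan B: monthly rate = 8.25%/12 = 0.0068750; payment = 94,000 × 0.0068750 / (1 − (1+0.0068750)^−36) = $2,956.47.
Over 24 months: Loan A costs 24 × $2,949.96 = $70,799.04; Loan B costs 24 × $2,956.47 + $2,150.00 = $73,105.28.
Loan A is cheaper by $73,105.28 − $70,799.04 = $2,306.24.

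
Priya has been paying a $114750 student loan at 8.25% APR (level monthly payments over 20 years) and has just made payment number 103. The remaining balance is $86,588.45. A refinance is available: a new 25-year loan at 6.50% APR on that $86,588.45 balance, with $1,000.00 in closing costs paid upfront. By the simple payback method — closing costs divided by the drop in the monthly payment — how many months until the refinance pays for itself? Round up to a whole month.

Current payment = 114,750 × 8.25%/12 / (1 − (1+0.0068750)^−240) = $977.75.
Refinanced payment = 86,588.45 × 0.0054167 / (1 − (1+0.0054167)^−300) = $584.65.
Monthly savings = $977.75 − $584.65 = $393.10.
Break-even = $1,000.00 / $393.10 = 2.54 → 3 months.

3 months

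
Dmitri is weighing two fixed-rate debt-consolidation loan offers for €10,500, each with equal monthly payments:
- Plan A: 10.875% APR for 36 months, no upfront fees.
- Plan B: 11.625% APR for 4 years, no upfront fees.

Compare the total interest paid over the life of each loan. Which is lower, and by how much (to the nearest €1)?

Plan A: monthly rate = 10.875%/12 = 0.0090625; payment = 10,500 × 0.0090625 / (1 − (1+0.0090625)^−36) = €343.14.
Total interest on Plan A = 36 × €343.14 − €10,500 = €1,853.04.
Plan B: at 11.625% the monthly rate is 0.0096875, so the payment is 10,500 × 0.0096875 / (1 − 1.0096875^−48) = €274.58.
Total interest on Plan B = 48 × €274.58 − €10,500 = €2,679.84.
Plan A is lower by €826.80.

Plan A by €827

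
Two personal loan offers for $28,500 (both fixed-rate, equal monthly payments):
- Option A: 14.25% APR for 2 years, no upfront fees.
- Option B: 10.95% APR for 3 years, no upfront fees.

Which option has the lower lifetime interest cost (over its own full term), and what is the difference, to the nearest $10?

Option A: at 14.25% the monthly rate is 0.0118750, so the payment is 28,500 × 0.0118750 / (1 − 1.0118750^−24) = $1,371.74.
Total interest on Option A = 24 × $1,371.74 − $28,500 = $4,421.76.
Option B: at 10.95% the monthly rate is 0.0091250, so the payment is 28,500 × 0.0091250 / (1 − 1.0091250^−36) = $932.38.
Total interest on Option B = 36 × $932.38 − $28,500 = $5,065.68.
Option A is lower by $643.92.

Option A by $640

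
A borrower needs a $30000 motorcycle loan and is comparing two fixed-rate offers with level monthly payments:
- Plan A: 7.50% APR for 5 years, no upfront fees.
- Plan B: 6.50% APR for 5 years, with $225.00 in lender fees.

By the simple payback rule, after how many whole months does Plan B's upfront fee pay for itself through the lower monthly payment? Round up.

16 months

Plan A: at 7.50% the monthly rate is 0.0062500, so the payment is 30,000 × 0.0062500 / (1 − 1.0062500^−60) = $601.14.
Plan B: at 6.50% the monthly rate is 0.0054167, so the payment is 30,000 × 0.0054167 / (1 − 1.0054167^−60) = $586.98.
Monthly savings = $601.14 − $586.98 = $14.16.
Break-even = $225.00 / $14.16 = 15.89 → 16 months.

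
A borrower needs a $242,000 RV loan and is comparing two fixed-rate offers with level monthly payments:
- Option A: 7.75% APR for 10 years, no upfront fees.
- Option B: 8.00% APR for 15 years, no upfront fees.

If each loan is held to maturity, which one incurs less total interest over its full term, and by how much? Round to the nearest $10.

Option A by $67,770

Option A: at 7.75% the monthly rate is 0.0064583, so the payment is 242,000 × 0.0064583 / (1 − 1.0064583^−120) = $2,904.26.
Total interest on Option A = 120 × $2,904.26 − $242,000 = $106,511.20.
Option B: at 8.00% the monthly rate is 0.0066667, so the payment is 242,000 × 0.0066667 / (1 − 1.0066667^−180) = $2,312.68.
Total interest on Option B = 180 × $2,312.68 − $242,000 = $174,282.40.
Option A is lower by $67,771.20.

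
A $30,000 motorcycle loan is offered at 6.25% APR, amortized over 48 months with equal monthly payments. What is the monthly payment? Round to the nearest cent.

$707.99

At 6.25% the monthly rate is 0.0052083, so the payment is 30,000 × 0.0052083 / (1 − 1.0052083^−48) = $707.99.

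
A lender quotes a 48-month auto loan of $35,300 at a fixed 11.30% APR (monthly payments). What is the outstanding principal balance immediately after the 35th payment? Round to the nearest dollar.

With monthly rate i = 11.3%/12 = 0.0094167, the balance after k of n payments is P · [(1+i)^n − (1+i)^k] / [(1+i)^n − 1].
(1+0.0094167)^48 = 1.56813200 and (1+0.0094167)^35 = 1.38824619, so the balance is 35,300 × (1.56813200 − 1.38824619) / (1.56813200 − 1) = $11,176.93.

$11,177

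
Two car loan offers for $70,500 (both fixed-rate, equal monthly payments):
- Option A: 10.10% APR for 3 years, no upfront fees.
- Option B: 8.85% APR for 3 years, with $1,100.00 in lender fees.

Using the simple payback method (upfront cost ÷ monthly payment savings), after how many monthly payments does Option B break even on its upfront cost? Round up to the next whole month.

Option A: at 10.10% the monthly rate is 0.0084167, so the payment is 70,500 × 0.0084167 / (1 − 1.0084167^−36) = $2,278.15.
Option B: monthly rate = 8.85%/12 = 0.0073750; payment = 70,500 × 0.0073750 / (1 − (1+0.0073750)^−36) = $2,236.96.
Monthly savings = $2,278.15 − $2,236.96 = $41.19.
Break-even = $1,100.00 / $41.19 = 26.71 → 27 months.

27 months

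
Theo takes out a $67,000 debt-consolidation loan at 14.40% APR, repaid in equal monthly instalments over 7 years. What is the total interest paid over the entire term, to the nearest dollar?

Monthly rate = 14.4%/12 = 0.0120000; payment = 67,000 × 0.0120000 / (1 − (1+0.0120000)^−84) = $1,270.43.
Total paid = 84 × $1,270.43 = $106,716.12; interest = $106,716.12 − $67,000 = $39,716.12.

$39,716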